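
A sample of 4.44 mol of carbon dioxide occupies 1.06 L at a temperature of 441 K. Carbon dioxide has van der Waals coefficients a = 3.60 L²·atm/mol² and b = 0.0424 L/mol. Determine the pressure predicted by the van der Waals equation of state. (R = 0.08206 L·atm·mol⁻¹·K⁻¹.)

P ≈ 121.2 atm

P = nRT/(V − nb) − a n²/V²
nRT/(V − nb) = (4.44)(0.08206)(441)/(1.06 − 4.44×0.0424) = 160.68/0.87174 = 184.32 atm
a n²/V² = (3.60)(4.44)²/(1.06)² = 63.162 atm
P = 184.32 − 63.162 = 121.2 atm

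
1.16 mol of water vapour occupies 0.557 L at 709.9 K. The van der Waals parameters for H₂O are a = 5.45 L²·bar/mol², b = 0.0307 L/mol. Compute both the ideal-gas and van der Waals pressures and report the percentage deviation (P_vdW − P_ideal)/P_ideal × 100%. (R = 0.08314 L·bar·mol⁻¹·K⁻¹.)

-12.40 %

Ideal: P_ideal = nRT/V = (1.16)(0.08314)(709.9)/0.557 = 122.916 bar
vdW: P = nRT/(V − nb) − a n²/V² = 68.4645/0.521388 − 7.33352/0.310249 = 131.312 − 23.6375 = 107.675 bar
% deviation = (107.675 − 122.916)/122.916 × 100% = -12.40%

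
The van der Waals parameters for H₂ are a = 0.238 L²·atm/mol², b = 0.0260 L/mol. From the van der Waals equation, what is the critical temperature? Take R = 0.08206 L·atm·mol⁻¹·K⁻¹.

For a van der Waals gas, T_c = 8a/(27Rb).
T_c = 8×0.238/(27×0.08206×0.0260) = 1.9040/0.057606 = 33.05 K

T_c ≈ 33.05 K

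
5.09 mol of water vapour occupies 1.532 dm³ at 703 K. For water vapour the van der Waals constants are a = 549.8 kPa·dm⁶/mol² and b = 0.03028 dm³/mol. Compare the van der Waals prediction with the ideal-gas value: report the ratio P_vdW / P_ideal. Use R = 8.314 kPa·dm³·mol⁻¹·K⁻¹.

P_vdW / P_ideal ≈ 0.7993

Ideal: P_ideal = nRT/V = (5.09)(8.314)(703)/1.532 = 19418.9 kPa
vdW: P = nRT/(V − nb) − a n²/V² = 29749.7/1.37787 − 14244.3/2.34702 = 21591.1 − 6069.10 = 15522.0 kPa
Ratio = 15522.0/19418.9 = 0.7993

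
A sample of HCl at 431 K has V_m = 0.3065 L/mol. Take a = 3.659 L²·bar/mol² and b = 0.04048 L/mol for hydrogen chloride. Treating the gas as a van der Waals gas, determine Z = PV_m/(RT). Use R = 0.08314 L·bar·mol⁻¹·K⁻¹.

Z ≈ 0.8190

P = RT/(V_m − b) − a/V_m² = (0.08314)(431)/(0.3065 − 0.04048) − 3.659/(0.3065)²
  = 35.833/0.26602 − 38.949 = 134.70 − 38.949 = 95.75 bar
Z = PV_m/(RT) = (95.75)(0.3065)/((0.08314)(431)) = 29.347/35.833 = 0.8190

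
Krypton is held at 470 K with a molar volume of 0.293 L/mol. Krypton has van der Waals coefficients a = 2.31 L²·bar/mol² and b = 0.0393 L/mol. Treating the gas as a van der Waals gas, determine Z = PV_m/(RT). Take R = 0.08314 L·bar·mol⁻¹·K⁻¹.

Z ≈ 0.9531

P = RT/(V_m − b) − a/V_m² = (0.08314)(470)/(0.293 − 0.0393) − 2.31/(0.293)²
  = 39.076/0.25370 − 26.908 = 154.02 − 26.908 = 127.11 bar
Z = PV_m/(RT) = (127.11)(0.293)/((0.08314)(470)) = 37.243/39.076 = 0.9531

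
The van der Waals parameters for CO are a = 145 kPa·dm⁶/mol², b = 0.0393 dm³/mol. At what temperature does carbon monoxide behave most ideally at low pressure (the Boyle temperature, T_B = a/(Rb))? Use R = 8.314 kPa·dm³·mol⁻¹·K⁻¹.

For a van der Waals gas the second virial coefficient B₂ = b − a/(RT) vanishes at T_B = a/(Rb).
T_B = 145/(8.314×0.0393) = 145/0.32674 = 443.8 K

T_B ≈ 443.8 K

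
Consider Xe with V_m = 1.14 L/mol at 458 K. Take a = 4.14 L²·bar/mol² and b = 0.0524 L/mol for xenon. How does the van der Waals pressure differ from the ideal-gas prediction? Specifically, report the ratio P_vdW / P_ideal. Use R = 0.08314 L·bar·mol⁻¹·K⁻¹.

Ideal: P_ideal = RT/V_m = (0.08314)(458)/1.14 = 33.4019 bar
vdW: P = RT/(V_m − b) − a/V_m² = 38.0781/1.08760 − 4.14/1.29960 = 35.0111 − 3.18560 = 31.8255 bar
Ratio = 31.8255/33.4019 = 0.9528

P_vdW / P_ideal ≈ 0.9528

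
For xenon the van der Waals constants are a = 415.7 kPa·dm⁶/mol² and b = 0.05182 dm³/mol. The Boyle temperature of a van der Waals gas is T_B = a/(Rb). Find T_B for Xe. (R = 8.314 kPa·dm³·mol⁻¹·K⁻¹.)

T_B ≈ 964.9 K

For a van der Waals gas the second virial coefficient B₂ = b − a/(RT) vanishes at T_B = a/(Rb).
T_B = 415.7/(8.314×0.05182) = 415.7/0.43083 = 964.9 K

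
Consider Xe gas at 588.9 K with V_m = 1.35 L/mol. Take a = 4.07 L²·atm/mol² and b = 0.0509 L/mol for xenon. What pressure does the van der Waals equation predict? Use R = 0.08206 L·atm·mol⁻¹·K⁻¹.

P = RT/(V_m − b) − a/V_m²
RT/(V_m − b) = (0.08206)(588.9)/(1.35 − 0.0509) = 48.325/1.2991 = 37.199 atm
a/V_m² = 4.07/(1.35)² = 2.2332 atm
P = 37.199 − 2.2332 = 34.97 atm

P ≈ 34.97 atm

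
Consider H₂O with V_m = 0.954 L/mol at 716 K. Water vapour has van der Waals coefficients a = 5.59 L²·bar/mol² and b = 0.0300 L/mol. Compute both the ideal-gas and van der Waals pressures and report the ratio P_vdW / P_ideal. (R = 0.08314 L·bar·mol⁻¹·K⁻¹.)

Ideal: P_ideal = RT/V_m = (0.08314)(716)/0.954 = 62.3986 bar
vdW: P = RT/(V_m − b) − a/V_m² = 59.5282/0.924000 − 5.59/0.910116 = 64.4245 − 6.14207 = 58.2824 bar
Ratio = 58.2824/62.3986 = 0.9340

P_vdW / P_ideal ≈ 0.9340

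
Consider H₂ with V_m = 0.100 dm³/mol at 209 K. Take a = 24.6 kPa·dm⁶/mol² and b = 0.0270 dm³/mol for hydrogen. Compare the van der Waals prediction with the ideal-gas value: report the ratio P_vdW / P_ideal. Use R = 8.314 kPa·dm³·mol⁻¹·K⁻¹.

P_vdW / P_ideal ≈ 1.228

Ideal: P_ideal = RT/V_m = (8.314)(209)/0.100 = 17376.3 kPa
vdW: P = RT/(V_m − b) − a/V_m² = 1737.63/0.0730000 − 24.6/0.0100000 = 23803.2 − 2460.00 = 21343.2 kPa
Ratio = 21343.2/17376.3 = 1.228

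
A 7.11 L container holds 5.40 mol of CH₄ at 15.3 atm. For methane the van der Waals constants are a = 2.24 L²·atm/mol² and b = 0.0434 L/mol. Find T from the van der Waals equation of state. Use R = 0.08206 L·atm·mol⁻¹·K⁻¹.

T = (P + a n²/V²)(V − nb)/(nR)
P + a n²/V² = 15.3 + (2.24)(5.40)²/(7.11)² = 16.592 atm
V − nb = 7.11 − (5.40)(0.0434) = 6.8756 L
T = (16.592)(6.8756)/((5.40)(0.08206)) = 257.4 K

T ≈ 257.4 K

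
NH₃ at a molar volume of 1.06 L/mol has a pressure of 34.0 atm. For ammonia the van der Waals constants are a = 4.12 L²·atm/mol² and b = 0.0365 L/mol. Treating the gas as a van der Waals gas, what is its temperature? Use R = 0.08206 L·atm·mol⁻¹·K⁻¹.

T = (P + a/V_m²)(V_m − b)/R
P + a/V_m² = 34.0 + 4.12/(1.06)² = 37.667 atm
V_m − b = 1.06 − 0.0365 = 1.0235 L/mol
T = (37.667)(1.0235)/0.08206 = 469.8 K

T ≈ 469.8 K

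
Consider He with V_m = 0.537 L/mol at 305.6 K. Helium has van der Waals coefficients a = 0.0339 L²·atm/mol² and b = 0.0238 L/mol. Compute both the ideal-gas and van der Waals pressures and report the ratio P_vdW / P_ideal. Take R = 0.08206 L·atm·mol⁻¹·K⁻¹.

Ideal: P_ideal = RT/V_m = (0.08206)(305.6)/0.537 = 46.6993 atm
vdW: P = RT/(V_m − b) − a/V_m² = 25.0775/0.513200 − 0.0339/0.288369 = 48.8650 − 0.117558 = 48.7474 atm
Ratio = 48.7474/46.6993 = 1.044

P_vdW / P_ideal ≈ 1.044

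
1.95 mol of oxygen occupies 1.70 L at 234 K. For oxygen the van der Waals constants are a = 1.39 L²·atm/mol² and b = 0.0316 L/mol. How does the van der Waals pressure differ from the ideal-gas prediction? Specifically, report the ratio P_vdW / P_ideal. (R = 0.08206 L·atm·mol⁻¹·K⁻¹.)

P_vdW / P_ideal ≈ 0.9546

Ideal: P_ideal = nRT/V = (1.95)(0.08206)(234)/1.70 = 22.0259 atm
vdW: P = nRT/(V − nb) − a n²/V² = 37.4440/1.63838 − 5.28548/2.89000 = 22.8543 − 1.82889 = 21.0254 atm
Ratio = 21.0254/22.0259 = 0.9546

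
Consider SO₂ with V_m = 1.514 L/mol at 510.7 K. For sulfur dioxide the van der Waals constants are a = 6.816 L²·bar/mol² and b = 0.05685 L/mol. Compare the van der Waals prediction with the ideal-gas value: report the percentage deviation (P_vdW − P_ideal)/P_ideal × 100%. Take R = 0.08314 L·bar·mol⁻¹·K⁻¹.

-6.70 %

Ideal: P_ideal = RT/V_m = (0.08314)(510.7)/1.514 = 28.0446 bar
vdW: P = RT/(V_m − b) − a/V_m² = 42.4596/1.45715 − 6.816/2.29220 = 29.1388 − 2.97356 = 26.1652 bar
% deviation = (26.1652 − 28.0446)/28.0446 × 100% = -6.70%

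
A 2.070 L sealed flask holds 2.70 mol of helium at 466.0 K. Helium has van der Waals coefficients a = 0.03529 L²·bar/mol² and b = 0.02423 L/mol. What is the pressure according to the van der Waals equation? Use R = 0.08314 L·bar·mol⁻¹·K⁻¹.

P ≈ 52.12 bar

P = nRT/(V − nb) − a n²/V²
nRT/(V − nb) = (2.70)(0.08314)(466.0)/(2.070 − 2.70×0.02423) = 104.61/2.0046 = 52.185 bar
a n²/V² = (0.03529)(2.70)²/(2.070)² = 0.060040 bar
P = 52.185 − 0.060040 = 52.12 bar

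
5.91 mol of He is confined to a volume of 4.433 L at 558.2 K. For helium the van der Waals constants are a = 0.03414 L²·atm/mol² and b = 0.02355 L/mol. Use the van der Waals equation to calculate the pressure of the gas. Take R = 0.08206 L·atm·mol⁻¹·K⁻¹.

P ≈ 62.99 atm

P = nRT/(V − nb) − a n²/V²
nRT/(V − nb) = (5.91)(0.08206)(558.2)/(4.433 − 5.91×0.02355) = 270.71/4.2938 = 63.047 atm
a n²/V² = (0.03414)(5.91)²/(4.433)² = 0.060680 atm
P = 63.047 − 0.060680 = 62.99 atm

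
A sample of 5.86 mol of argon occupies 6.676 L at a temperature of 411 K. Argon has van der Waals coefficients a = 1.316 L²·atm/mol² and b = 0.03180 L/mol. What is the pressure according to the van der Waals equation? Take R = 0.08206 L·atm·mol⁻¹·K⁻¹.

P = nRT/(V − nb) − a n²/V²
nRT/(V − nb) = (5.86)(0.08206)(411)/(6.676 − 5.86×0.03180) = 197.64/6.4897 = 30.454 atm
a n²/V² = (1.316)(5.86)²/(6.676)² = 1.0140 atm
P = 30.454 − 1.0140 = 29.44 atm

P ≈ 29.44 atm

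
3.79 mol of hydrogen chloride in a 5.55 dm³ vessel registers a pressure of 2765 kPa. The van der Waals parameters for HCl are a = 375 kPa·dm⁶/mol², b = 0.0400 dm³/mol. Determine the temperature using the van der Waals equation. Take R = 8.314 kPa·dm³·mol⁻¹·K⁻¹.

T = (P + a n²/V²)(V − nb)/(nR)
P + a n²/V² = 2765 + (375)(3.79)²/(5.55)² = 2939.9 kPa
V − nb = 5.55 − (3.79)(0.0400) = 5.3984 dm³
T = (2939.9)(5.3984)/((3.79)(8.314)) = 503.7 K

T ≈ 503.7 K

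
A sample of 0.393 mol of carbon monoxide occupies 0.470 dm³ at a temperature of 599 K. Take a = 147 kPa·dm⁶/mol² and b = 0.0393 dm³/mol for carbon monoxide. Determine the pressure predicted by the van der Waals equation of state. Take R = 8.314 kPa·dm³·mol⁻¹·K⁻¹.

P ≈ 4203 kPa

P = nRT/(V − nb) − a n²/V²
nRT/(V − nb) = (0.393)(8.314)(599)/(0.470 − 0.393×0.0393) = 1957.2/0.45456 = 4305.7 kPa
a n²/V² = (147)(0.393)²/(0.470)² = 102.78 kPa
P = 4305.7 − 102.78 = 4203 kPa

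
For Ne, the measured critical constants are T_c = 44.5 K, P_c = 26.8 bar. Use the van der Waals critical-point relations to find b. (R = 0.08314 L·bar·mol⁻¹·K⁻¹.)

From T_c = 8a/(27Rb) and P_c = a/(27b²): b = R T_c/(8 P_c).
b = (0.08314)(44.5)/(8×26.8) = 3.6997/214.40 = 0.01726 L/mol

b ≈ 0.01726 L/mol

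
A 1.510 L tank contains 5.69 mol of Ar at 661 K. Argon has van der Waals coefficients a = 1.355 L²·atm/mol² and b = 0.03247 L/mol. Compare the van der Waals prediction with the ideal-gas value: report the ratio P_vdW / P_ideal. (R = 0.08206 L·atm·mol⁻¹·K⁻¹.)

Ideal: P_ideal = nRT/V = (5.69)(0.08206)(661)/1.510 = 204.394 atm
vdW: P = nRT/(V − nb) − a n²/V² = 308.635/1.32525 − 43.8696/2.28010 = 232.888 − 19.2402 = 213.648 atm
Ratio = 213.648/204.394 = 1.045

P_vdW / P_ideal ≈ 1.045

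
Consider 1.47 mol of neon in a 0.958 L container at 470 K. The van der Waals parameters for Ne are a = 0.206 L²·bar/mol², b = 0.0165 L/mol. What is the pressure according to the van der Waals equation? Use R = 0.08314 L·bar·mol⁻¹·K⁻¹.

P = nRT/(V − nb) − a n²/V²
nRT/(V − nb) = (1.47)(0.08314)(470)/(0.958 − 1.47×0.0165) = 57.441/0.93375 = 61.516 bar
a n²/V² = (0.206)(1.47)²/(0.958)² = 0.48503 bar
P = 61.516 − 0.48503 = 61.03 bar

P ≈ 61.03 bar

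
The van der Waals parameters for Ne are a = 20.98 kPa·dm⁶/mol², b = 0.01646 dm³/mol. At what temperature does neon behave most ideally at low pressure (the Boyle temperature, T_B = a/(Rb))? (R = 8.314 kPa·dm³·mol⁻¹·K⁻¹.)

T_B ≈ 153.3 K

For a van der Waals gas the second virial coefficient B₂ = b − a/(RT) vanishes at T_B = a/(Rb).
T_B = 20.98/(8.314×0.01646) = 20.98/0.13685 = 153.3 K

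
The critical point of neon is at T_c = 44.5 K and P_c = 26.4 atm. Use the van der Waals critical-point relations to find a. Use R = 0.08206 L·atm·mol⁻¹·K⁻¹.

From T_c = 8a/(27Rb) and P_c = a/(27b²): a = 27 R² T_c²/(64 P_c).
a = 27×(0.08206)²×(44.5)²/(64×26.4) = 360.04/1689.6 = 0.2131 L²·atm/mol²

a ≈ 0.2131 L²·atm/mol²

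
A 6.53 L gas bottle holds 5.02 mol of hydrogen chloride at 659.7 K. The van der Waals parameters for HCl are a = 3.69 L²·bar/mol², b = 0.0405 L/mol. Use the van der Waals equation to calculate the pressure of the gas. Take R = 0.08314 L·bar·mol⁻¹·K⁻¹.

P ≈ 41.34 bar

P = nRT/(V − nb) − a n²/V²
nRT/(V − nb) = (5.02)(0.08314)(659.7)/(6.53 − 5.02×0.0405) = 275.33/6.3267 = 43.519 bar
a n²/V² = (3.69)(5.02)²/(6.53)² = 2.1808 bar
P = 43.519 − 2.1808 = 41.34 bar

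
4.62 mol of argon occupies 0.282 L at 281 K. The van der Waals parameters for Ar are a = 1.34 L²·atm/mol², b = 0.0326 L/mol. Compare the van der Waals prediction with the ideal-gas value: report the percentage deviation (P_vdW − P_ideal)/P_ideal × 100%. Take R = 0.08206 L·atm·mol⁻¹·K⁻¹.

19.43 %

Ideal: P_ideal = nRT/V = (4.62)(0.08206)(281)/0.282 = 377.773 atm
vdW: P = nRT/(V − nb) − a n²/V² = 106.532/0.131388 − 28.6015/0.0795240 = 810.820 − 359.659 = 451.161 atm
% deviation = (451.161 − 377.773)/377.773 × 100% = 19.43%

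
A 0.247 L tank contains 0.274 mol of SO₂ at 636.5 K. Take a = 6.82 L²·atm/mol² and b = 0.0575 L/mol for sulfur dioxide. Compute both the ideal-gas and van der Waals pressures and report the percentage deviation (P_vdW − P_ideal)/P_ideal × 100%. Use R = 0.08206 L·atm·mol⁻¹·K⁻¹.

-7.67 %

Ideal: P_ideal = nRT/V = (0.274)(0.08206)(636.5)/0.247 = 57.9407 atm
vdW: P = nRT/(V − nb) − a n²/V² = 14.3113/0.231245 − 0.512018/0.0610090 = 61.8880 − 8.39250 = 53.4955 atm
% deviation = (53.4955 − 57.9407)/57.9407 × 100% = -7.67%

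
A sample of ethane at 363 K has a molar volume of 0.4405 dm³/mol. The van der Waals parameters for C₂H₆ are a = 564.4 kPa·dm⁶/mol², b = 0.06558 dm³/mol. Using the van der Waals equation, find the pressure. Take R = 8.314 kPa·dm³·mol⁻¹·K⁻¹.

P ≈ 5141 kPa

P = RT/(V_m − b) − a/V_m²
RT/(V_m − b) = (8.314)(363)/(0.4405 − 0.06558) = 3018.0/0.37492 = 8049.7 kPa
a/V_m² = 564.4/(0.4405)² = 2908.7 kPa
P = 8049.7 − 2908.7 = 5141 kPa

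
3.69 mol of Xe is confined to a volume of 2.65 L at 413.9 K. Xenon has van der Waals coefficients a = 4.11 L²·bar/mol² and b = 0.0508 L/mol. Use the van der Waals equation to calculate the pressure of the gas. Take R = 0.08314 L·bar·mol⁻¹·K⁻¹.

P = nRT/(V − nb) − a n²/V²
nRT/(V − nb) = (3.69)(0.08314)(413.9)/(2.65 − 3.69×0.0508) = 126.98/2.4625 = 51.565 bar
a n²/V² = (4.11)(3.69)²/(2.65)² = 7.9690 bar
P = 51.565 − 7.9690 = 43.60 bar

P ≈ 43.60 bar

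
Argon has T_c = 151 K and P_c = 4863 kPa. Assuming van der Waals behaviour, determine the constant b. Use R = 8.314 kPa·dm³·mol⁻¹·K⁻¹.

From T_c = 8a/(27Rb) and P_c = a/(27b²): b = R T_c/(8 P_c).
b = (8.314)(151)/(8×4863) = 1255.4/38904 = 0.03227 dm³/mol

b ≈ 0.03227 dm³/mol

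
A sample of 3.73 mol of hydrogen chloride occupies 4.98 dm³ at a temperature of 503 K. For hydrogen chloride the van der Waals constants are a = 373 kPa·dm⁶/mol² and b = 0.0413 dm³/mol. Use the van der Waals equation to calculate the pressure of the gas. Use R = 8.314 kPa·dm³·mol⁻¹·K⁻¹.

P ≈ 3023 kPa

P = nRT/(V − nb) − a n²/V²
nRT/(V − nb) = (3.73)(8.314)(503)/(4.98 − 3.73×0.0413) = 15599/4.8260 = 3232.3 kPa
a n²/V² = (373)(3.73)²/(4.98)² = 209.25 kPa
P = 3232.3 − 209.25 = 3023 kPa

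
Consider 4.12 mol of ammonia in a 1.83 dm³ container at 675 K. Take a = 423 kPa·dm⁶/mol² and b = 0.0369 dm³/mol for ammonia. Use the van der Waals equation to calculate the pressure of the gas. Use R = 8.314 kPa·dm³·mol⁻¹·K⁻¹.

P = nRT/(V − nb) − a n²/V²
nRT/(V − nb) = (4.12)(8.314)(675)/(1.83 − 4.12×0.0369) = 23121/1.6780 = 13779 kPa
a n²/V² = (423)(4.12)²/(1.83)² = 2144.0 kPa
P = 13779 − 2144.0 = 11635 kPa

P ≈ 11635 kPa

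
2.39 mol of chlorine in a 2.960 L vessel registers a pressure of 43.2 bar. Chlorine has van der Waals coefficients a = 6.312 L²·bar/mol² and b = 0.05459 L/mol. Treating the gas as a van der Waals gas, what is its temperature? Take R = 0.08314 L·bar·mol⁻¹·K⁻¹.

T = (P + a n²/V²)(V − nb)/(nR)
P + a n²/V² = 43.2 + (6.312)(2.39)²/(2.960)² = 47.315 bar
V − nb = 2.960 − (2.39)(0.05459) = 2.8295 L
T = (47.315)(2.8295)/((2.39)(0.08314)) = 673.8 K

T ≈ 673.8 K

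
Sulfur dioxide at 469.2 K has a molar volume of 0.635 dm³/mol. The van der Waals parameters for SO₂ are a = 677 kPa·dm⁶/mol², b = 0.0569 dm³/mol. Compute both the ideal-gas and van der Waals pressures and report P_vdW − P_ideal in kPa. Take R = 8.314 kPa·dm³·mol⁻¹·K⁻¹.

Ideal: P_ideal = RT/V_m = (8.314)(469.2)/0.635 = 6143.19 kPa
vdW: P = RT/(V_m − b) − a/V_m² = 3900.93/0.578100 − 677/0.403225 = 6747.85 − 1678.96 = 5068.89 kPa
ΔP = 5068.89 − 6143.19 = -1074 kPa

ΔP ≈ -1074 kPa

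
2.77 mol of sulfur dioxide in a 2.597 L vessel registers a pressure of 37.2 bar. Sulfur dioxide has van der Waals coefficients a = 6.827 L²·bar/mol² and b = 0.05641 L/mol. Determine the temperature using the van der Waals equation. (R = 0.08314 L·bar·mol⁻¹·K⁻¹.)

T ≈ 476.6 K

T = (P + a n²/V²)(V − nb)/(nR)
P + a n²/V² = 37.2 + (6.827)(2.77)²/(2.597)² = 44.967 bar
V − nb = 2.597 − (2.77)(0.05641) = 2.4407 L
T = (44.967)(2.4407)/((2.77)(0.08314)) = 476.6 K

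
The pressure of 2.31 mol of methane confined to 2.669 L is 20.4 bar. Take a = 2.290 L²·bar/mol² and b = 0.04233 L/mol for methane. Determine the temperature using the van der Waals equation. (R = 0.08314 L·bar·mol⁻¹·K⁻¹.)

T = (P + a n²/V²)(V − nb)/(nR)
P + a n²/V² = 20.4 + (2.290)(2.31)²/(2.669)² = 22.115 bar
V − nb = 2.669 − (2.31)(0.04233) = 2.5712 L
T = (22.115)(2.5712)/((2.31)(0.08314)) = 296.1 K

T ≈ 296.1 K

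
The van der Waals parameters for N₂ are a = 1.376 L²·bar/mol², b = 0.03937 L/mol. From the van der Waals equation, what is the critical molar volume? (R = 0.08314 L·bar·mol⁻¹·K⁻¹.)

For a van der Waals gas, V_m,c = 3b.
V_m,c = 3×0.03937 = 0.1181 L/mol

V_m,c ≈ 0.1181 L/mol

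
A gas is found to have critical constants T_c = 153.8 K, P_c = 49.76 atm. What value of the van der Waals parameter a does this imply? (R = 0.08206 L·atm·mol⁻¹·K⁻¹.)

From T_c = 8a/(27Rb) and P_c = a/(27b²): a = 27 R² T_c²/(64 P_c).
a = 27×(0.08206)²×(153.8)²/(64×49.76) = 4300.7/3184.6 = 1.350 L²·atm/mol²

a ≈ 1.350 L²·atm/mol²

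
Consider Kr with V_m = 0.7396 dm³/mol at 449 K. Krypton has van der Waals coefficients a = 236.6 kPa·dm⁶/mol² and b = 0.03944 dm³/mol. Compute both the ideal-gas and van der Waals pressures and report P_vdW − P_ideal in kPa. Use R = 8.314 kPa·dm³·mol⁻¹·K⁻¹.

Ideal: P_ideal = RT/V_m = (8.314)(449)/0.7396 = 5047.30 kPa
vdW: P = RT/(V_m − b) − a/V_m² = 3732.99/0.700160 − 236.6/0.547008 = 5331.62 − 432.535 = 4899.09 kPa
ΔP = 4899.09 − 5047.30 = -148.2 kPa

ΔP ≈ -148.2 kPa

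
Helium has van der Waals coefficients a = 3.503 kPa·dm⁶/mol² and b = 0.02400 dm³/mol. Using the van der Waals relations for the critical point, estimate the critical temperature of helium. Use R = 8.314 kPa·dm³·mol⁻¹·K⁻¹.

T_c ≈ 5.202 K

For a van der Waals gas, T_c = 8a/(27Rb).
T_c = 8×3.503/(27×8.314×0.02400) = 28.024/5.3875 = 5.202 K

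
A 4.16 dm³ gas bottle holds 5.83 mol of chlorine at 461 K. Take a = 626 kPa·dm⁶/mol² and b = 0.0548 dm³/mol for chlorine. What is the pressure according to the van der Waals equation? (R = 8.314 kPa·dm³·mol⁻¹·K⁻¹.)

P = nRT/(V − nb) − a n²/V²
nRT/(V − nb) = (5.83)(8.314)(461)/(4.16 − 5.83×0.0548) = 22345/3.8405 = 5818.3 kPa
a n²/V² = (626)(5.83)²/(4.16)² = 1229.5 kPa
P = 5818.3 − 1229.5 = 4589 kPa

P ≈ 4589 kPa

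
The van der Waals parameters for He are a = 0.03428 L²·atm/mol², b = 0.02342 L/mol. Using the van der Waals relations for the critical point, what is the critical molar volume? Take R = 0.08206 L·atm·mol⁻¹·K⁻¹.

For a van der Waals gas, V_m,c = 3b.
V_m,c = 3×0.02342 = 0.07026 L/mol

V_m,c ≈ 0.07026 L/mol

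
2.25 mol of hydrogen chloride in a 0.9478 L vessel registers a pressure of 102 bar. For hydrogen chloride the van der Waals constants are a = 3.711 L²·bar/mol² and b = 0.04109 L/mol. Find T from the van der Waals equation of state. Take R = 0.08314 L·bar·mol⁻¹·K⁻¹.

T ≈ 562.0 K

T = (P + a n²/V²)(V − nb)/(nR)
P + a n²/V² = 102 + (3.711)(2.25)²/(0.9478)² = 122.91 bar
V − nb = 0.9478 − (2.25)(0.04109) = 0.85535 L
T = (122.91)(0.85535)/((2.25)(0.08314)) = 562.0 K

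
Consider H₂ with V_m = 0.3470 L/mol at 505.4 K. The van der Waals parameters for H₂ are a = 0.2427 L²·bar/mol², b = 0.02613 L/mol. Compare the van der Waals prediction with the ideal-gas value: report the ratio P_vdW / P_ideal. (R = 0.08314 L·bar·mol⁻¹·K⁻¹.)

Ideal: P_ideal = RT/V_m = (0.08314)(505.4)/0.3470 = 121.092 bar
vdW: P = RT/(V_m − b) − a/V_m² = 42.0190/0.320870 − 0.2427/0.120409 = 130.953 − 2.01563 = 128.937 bar
Ratio = 128.937/121.092 = 1.065

P_vdW / P_ideal ≈ 1.065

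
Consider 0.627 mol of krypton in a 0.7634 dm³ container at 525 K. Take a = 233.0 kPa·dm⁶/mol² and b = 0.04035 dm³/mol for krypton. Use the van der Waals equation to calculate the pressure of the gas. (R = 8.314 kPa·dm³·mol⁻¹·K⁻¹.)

P = nRT/(V − nb) − a n²/V²
nRT/(V − nb) = (0.627)(8.314)(525)/(0.7634 − 0.627×0.04035) = 2736.8/0.73810 = 3707.9 kPa
a n²/V² = (233.0)(0.627)²/(0.7634)² = 157.18 kPa
P = 3707.9 − 157.18 = 3551 kPa

P ≈ 3551 kPa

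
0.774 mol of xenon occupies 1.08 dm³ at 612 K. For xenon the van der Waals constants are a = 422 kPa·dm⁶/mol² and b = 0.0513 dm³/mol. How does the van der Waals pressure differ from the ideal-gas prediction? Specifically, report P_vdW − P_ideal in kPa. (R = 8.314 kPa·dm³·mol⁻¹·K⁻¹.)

ΔP ≈ -77.6 kPa

Ideal: P_ideal = nRT/V = (0.774)(8.314)(612)/1.08 = 3646.52 kPa
vdW: P = nRT/(V − nb) − a n²/V² = 3938.24/1.04029 − 252.810/1.16640 = 3785.71 − 216.744 = 3568.97 kPa
ΔP = 3568.97 − 3646.52 = -77.6 kPa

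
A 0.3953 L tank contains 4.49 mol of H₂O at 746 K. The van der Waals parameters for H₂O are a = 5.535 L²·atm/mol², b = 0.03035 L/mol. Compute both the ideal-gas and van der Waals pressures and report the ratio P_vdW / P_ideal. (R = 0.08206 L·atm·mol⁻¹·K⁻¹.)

P_vdW / P_ideal ≈ 0.4991

Ideal: P_ideal = nRT/V = (4.49)(0.08206)(746)/0.3953 = 695.328 atm
vdW: P = nRT/(V − nb) − a n²/V² = 274.863/0.259029 − 111.586/0.156262 = 1061.13 − 714.096 = 347.03 atm
Ratio = 347.03/695.328 = 0.4991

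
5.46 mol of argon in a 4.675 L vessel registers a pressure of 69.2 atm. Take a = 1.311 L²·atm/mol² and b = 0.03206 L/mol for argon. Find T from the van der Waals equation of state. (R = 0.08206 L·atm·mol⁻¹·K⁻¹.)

T = (P + a n²/V²)(V − nb)/(nR)
P + a n²/V² = 69.2 + (1.311)(5.46)²/(4.675)² = 70.988 atm
V − nb = 4.675 − (5.46)(0.03206) = 4.5000 L
T = (70.988)(4.5000)/((5.46)(0.08206)) = 713.0 K

T ≈ 713.0 K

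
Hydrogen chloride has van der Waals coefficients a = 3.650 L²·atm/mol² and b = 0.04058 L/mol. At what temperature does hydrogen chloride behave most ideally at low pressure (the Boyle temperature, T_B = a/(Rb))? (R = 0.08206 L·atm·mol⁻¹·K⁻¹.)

T_B ≈ 1096 K

For a van der Waals gas the second virial coefficient B₂ = b − a/(RT) vanishes at T_B = a/(Rb).
T_B = 3.650/(0.08206×0.04058) = 3.650/0.0033300 = 1096 K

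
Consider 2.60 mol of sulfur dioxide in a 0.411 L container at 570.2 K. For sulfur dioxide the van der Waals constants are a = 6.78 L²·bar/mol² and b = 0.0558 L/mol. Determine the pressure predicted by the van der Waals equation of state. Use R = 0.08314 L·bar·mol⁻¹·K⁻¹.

P = nRT/(V − nb) − a n²/V²
nRT/(V − nb) = (2.60)(0.08314)(570.2)/(0.411 − 2.60×0.0558) = 123.26/0.26592 = 463.52 bar
a n²/V² = (6.78)(2.60)²/(0.411)² = 271.33 bar
P = 463.52 − 271.33 = 192.2 bar

P ≈ 192.2 bar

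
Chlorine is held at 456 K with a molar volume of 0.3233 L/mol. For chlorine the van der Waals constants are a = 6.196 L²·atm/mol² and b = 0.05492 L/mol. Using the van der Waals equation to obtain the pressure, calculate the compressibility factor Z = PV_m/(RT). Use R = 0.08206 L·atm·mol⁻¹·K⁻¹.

P = RT/(V_m − b) − a/V_m² = (0.08206)(456)/(0.3233 − 0.05492) − 6.196/(0.3233)²
  = 37.419/0.26838 − 59.279 = 139.43 − 59.279 = 80.15 atm
Z = PV_m/(RT) = (80.15)(0.3233)/((0.08206)(456)) = 25.912/37.419 = 0.6925

Z ≈ 0.6925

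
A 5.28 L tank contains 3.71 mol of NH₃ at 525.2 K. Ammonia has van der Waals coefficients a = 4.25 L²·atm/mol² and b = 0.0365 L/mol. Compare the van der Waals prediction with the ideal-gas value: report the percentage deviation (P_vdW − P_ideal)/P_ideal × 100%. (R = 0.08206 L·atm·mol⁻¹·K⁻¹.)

-4.30 %

Ideal: P_ideal = nRT/V = (3.71)(0.08206)(525.2)/5.28 = 30.2828 atm
vdW: P = nRT/(V − nb) − a n²/V² = 159.893/5.14459 − 58.4974/27.8784 = 31.0798 − 2.09831 = 28.9815 atm
% deviation = (28.9815 − 30.2828)/30.2828 × 100% = -4.30%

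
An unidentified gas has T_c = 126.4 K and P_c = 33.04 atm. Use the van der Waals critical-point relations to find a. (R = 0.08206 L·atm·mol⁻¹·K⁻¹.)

a ≈ 1.374 L²·atm/mol²

From T_c = 8a/(27Rb) and P_c = a/(27b²): a = 27 R² T_c²/(64 P_c).
a = 27×(0.08206)²×(126.4)²/(64×33.04) = 2904.8/2114.6 = 1.374 L²·atm/mol²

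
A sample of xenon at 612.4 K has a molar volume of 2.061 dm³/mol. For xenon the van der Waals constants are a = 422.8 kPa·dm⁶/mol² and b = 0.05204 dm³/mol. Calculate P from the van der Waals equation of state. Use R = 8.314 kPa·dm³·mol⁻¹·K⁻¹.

P ≈ 2435 kPa

P = RT/(V_m − b) − a/V_m²
RT/(V_m − b) = (8.314)(612.4)/(2.061 − 0.05204) = 5091.5/2.0090 = 2534.3 kPa
a/V_m² = 422.8/(2.061)² = 99.536 kPa
P = 2534.3 − 99.536 = 2435 kPa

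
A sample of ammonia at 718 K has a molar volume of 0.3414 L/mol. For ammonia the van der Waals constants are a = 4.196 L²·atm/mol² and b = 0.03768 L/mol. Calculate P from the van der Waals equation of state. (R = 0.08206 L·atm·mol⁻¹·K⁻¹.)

P = RT/(V_m − b) − a/V_m²
RT/(V_m − b) = (0.08206)(718)/(0.3414 − 0.03768) = 58.919/0.30372 = 193.99 atm
a/V_m² = 4.196/(0.3414)² = 36.000 atm
P = 193.99 − 36.000 = 158.0 atm

P ≈ 158.0 atm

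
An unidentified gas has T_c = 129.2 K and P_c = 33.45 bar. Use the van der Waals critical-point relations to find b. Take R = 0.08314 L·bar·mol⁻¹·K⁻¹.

b ≈ 0.04014 L/mol

From T_c = 8a/(27Rb) and P_c = a/(27b²): b = R T_c/(8 P_c).
b = (0.08314)(129.2)/(8×33.45) = 10.742/267.60 = 0.04014 L/mol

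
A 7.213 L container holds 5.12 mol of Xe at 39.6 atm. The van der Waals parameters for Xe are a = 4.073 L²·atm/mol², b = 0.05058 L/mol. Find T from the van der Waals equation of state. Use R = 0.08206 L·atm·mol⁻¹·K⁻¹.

T ≈ 689.4 K

T = (P + a n²/V²)(V − nb)/(nR)
P + a n²/V² = 39.6 + (4.073)(5.12)²/(7.213)² = 41.652 atm
V − nb = 7.213 − (5.12)(0.05058) = 6.9540 L
T = (41.652)(6.9540)/((5.12)(0.08206)) = 689.4 K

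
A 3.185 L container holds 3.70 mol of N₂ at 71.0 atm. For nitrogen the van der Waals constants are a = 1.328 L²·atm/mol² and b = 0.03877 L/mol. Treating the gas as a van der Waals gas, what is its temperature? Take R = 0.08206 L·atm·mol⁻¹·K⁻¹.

T ≈ 729.2 K

T = (P + a n²/V²)(V − nb)/(nR)
P + a n²/V² = 71.0 + (1.328)(3.70)²/(3.185)² = 72.792 atm
V − nb = 3.185 − (3.70)(0.03877) = 3.0416 L
T = (72.792)(3.0416)/((3.70)(0.08206)) = 729.2 K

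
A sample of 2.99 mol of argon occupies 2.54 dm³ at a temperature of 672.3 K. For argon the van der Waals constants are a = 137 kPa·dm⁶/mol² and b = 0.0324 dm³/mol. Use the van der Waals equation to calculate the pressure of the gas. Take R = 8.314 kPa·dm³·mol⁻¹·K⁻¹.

P ≈ 6651 kPa

P = nRT/(V − nb) − a n²/V²
nRT/(V − nb) = (2.99)(8.314)(672.3)/(2.54 − 2.99×0.0324) = 16713/2.4431 = 6840.9 kPa
a n²/V² = (137)(2.99)²/(2.54)² = 189.84 kPa
P = 6840.9 − 189.84 = 6651 kPa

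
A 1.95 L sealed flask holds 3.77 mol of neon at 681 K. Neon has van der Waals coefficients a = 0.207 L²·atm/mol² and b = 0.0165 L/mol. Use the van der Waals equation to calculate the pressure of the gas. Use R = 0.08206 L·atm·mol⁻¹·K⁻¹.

P ≈ 110.8 atm

P = nRT/(V − nb) − a n²/V²
nRT/(V − nb) = (3.77)(0.08206)(681)/(1.95 − 3.77×0.0165) = 210.68/1.8878 = 111.60 atm
a n²/V² = (0.207)(3.77)²/(1.95)² = 0.77372 atm
P = 111.60 − 0.77372 = 110.8 atm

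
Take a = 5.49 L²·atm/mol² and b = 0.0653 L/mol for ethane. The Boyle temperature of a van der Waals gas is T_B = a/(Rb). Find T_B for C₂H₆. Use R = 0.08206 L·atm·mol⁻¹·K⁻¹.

For a van der Waals gas the second virial coefficient B₂ = b − a/(RT) vanishes at T_B = a/(Rb).
T_B = 5.49/(0.08206×0.0653) = 5.49/0.0053585 = 1025 K

T_B ≈ 1025 K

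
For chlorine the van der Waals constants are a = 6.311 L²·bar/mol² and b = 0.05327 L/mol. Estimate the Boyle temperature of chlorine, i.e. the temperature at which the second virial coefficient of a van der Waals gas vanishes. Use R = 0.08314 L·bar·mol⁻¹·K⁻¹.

For a van der Waals gas the second virial coefficient B₂ = b − a/(RT) vanishes at T_B = a/(Rb).
T_B = 6.311/(0.08314×0.05327) = 6.311/0.0044289 = 1425 K

T_B ≈ 1425 K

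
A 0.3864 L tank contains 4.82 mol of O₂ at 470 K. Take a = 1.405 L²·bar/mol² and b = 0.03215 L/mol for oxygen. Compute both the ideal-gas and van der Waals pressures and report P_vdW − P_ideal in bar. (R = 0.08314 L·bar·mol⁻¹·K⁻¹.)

Ideal: P_ideal = nRT/V = (4.82)(0.08314)(470)/0.3864 = 487.436 bar
vdW: P = nRT/(V − nb) − a n²/V² = 188.345/0.231437 − 32.6415/0.149305 = 813.807 − 218.623 = 595.184 bar
ΔP = 595.184 − 487.436 = 107.7 bar

ΔP ≈ 107.7 bar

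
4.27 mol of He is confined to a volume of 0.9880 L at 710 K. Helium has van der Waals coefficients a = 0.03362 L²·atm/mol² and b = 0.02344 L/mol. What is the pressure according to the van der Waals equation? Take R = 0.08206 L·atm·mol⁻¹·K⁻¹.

P ≈ 279.6 atm

P = nRT/(V − nb) − a n²/V²
nRT/(V − nb) = (4.27)(0.08206)(710)/(0.9880 − 4.27×0.02344) = 248.78/0.88791 = 280.19 atm
a n²/V² = (0.03362)(4.27)²/(0.9880)² = 0.62797 atm
P = 280.19 − 0.62797 = 279.6 atm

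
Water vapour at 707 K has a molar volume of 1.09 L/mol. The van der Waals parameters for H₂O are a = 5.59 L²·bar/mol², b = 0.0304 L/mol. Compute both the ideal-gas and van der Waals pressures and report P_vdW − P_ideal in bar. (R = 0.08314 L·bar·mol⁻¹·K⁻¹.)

Ideal: P_ideal = RT/V_m = (0.08314)(707)/1.09 = 53.9266 bar
vdW: P = RT/(V_m − b) − a/V_m² = 58.7800/1.05960 − 5.59/1.18810 = 55.4738 − 4.70499 = 50.7688 bar
ΔP = 50.7688 − 53.9266 = -3.158 bar

ΔP ≈ -3.158 bar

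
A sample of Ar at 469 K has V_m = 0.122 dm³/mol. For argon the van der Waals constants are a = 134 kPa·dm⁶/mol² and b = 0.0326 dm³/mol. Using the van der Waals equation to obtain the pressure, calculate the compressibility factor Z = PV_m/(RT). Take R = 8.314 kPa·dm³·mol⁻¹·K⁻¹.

Z ≈ 1.083

P = RT/(V_m − b) − a/V_m² = (8.314)(469)/(0.122 − 0.0326) − 134/(0.122)²
  = 3899.3/0.089400 − 9003.0 = 43616 − 9003.0 = 34613 kPa
Z = PV_m/(RT) = (34613)(0.122)/((8.314)(469)) = 4222.8/3899.3 = 1.083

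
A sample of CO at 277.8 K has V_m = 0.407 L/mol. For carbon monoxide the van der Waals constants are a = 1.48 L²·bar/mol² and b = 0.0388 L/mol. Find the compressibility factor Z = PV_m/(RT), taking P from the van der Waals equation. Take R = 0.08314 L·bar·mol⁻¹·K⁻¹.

Z ≈ 0.9479

P = RT/(V_m − b) − a/V_m² = (0.08314)(277.8)/(0.407 − 0.0388) − 1.48/(0.407)²
  = 23.096/0.36820 − 8.9346 = 62.727 − 8.9346 = 53.792 bar
Z = PV_m/(RT) = (53.792)(0.407)/((0.08314)(277.8)) = 21.893/23.096 = 0.9479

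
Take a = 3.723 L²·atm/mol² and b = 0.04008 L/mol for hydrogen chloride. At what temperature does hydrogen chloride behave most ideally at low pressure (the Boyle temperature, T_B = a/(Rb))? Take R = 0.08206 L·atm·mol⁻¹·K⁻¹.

T_B ≈ 1132 K

For a van der Waals gas the second virial coefficient B₂ = b − a/(RT) vanishes at T_B = a/(Rb).
T_B = 3.723/(0.08206×0.04008) = 3.723/0.0032890 = 1132 K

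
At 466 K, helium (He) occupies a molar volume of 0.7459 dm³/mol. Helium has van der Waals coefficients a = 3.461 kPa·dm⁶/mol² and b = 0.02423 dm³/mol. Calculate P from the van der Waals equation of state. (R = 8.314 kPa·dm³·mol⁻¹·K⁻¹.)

P ≈ 5362 kPa

P = RT/(V_m − b) − a/V_m²
RT/(V_m − b) = (8.314)(466)/(0.7459 − 0.02423) = 3874.3/0.72167 = 5368.5 kPa
a/V_m² = 3.461/(0.7459)² = 6.2207 kPa
P = 5368.5 − 6.2207 = 5362 kPa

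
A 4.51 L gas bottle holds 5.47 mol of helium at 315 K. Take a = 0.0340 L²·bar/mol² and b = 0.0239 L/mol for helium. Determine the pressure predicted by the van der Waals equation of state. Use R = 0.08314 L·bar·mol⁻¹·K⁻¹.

P = nRT/(V − nb) − a n²/V²
nRT/(V − nb) = (5.47)(0.08314)(315)/(4.51 − 5.47×0.0239) = 143.25/4.3793 = 32.711 bar
a n²/V² = (0.0340)(5.47)²/(4.51)² = 0.050015 bar
P = 32.711 − 0.050015 = 32.66 bar

P ≈ 32.66 bar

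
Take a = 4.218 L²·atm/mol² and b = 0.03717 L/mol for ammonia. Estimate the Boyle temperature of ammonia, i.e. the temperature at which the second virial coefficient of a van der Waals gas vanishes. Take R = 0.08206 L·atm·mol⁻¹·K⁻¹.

T_B ≈ 1383 K

For a van der Waals gas the second virial coefficient B₂ = b − a/(RT) vanishes at T_B = a/(Rb).
T_B = 4.218/(0.08206×0.03717) = 4.218/0.0030502 = 1383 K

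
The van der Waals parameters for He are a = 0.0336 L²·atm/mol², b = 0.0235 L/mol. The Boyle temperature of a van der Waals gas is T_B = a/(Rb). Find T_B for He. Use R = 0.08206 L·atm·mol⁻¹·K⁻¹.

T_B ≈ 17.42 K

For a van der Waals gas the second virial coefficient B₂ = b − a/(RT) vanishes at T_B = a/(Rb).
T_B = 0.0336/(0.08206×0.0235) = 0.0336/0.0019284 = 17.42 K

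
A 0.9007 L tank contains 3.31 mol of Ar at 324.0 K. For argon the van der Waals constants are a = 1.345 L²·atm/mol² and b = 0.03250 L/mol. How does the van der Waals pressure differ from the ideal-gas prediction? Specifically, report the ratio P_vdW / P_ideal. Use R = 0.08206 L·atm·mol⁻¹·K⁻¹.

Ideal: P_ideal = nRT/V = (3.31)(0.08206)(324.0)/0.9007 = 97.7067 atm
vdW: P = nRT/(V − nb) − a n²/V² = 88.0044/0.793125 − 14.7360/0.811260 = 110.959 − 18.1643 = 92.795 atm
Ratio = 92.795/97.7067 = 0.9497

P_vdW / P_ideal ≈ 0.9497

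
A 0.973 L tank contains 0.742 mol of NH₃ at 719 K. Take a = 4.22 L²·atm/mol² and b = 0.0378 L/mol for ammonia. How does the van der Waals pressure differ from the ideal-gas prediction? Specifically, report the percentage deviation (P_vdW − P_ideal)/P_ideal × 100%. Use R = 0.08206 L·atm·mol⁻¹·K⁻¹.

Ideal: P_ideal = nRT/V = (0.742)(0.08206)(719)/0.973 = 44.9937 atm
vdW: P = nRT/(V − nb) − a n²/V² = 43.7788/0.944952 − 2.32338/0.946729 = 46.3291 − 2.45411 = 43.8750 atm
% deviation = (43.8750 − 44.9937)/44.9937 × 100% = -2.49%

-2.49 %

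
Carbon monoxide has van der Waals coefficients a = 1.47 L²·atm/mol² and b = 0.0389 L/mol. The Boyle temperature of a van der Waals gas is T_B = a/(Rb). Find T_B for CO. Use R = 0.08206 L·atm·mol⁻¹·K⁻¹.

T_B ≈ 460.5 K

For a van der Waals gas the second virial coefficient B₂ = b − a/(RT) vanishes at T_B = a/(Rb).
T_B = 1.47/(0.08206×0.0389) = 1.47/0.0031921 = 460.5 K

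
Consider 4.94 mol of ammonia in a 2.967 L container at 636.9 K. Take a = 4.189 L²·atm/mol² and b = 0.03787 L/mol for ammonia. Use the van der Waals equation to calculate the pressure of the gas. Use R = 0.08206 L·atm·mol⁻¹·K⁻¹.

P = nRT/(V − nb) − a n²/V²
nRT/(V − nb) = (4.94)(0.08206)(636.9)/(2.967 − 4.94×0.03787) = 258.18/2.7799 = 92.874 atm
a n²/V² = (4.189)(4.94)²/(2.967)² = 11.613 atm
P = 92.874 − 11.613 = 81.26 atm

P ≈ 81.26 atm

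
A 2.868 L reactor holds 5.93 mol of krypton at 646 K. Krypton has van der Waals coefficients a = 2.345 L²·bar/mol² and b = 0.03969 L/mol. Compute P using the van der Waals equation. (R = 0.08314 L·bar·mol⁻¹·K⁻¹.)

P = nRT/(V − nb) − a n²/V²
nRT/(V − nb) = (5.93)(0.08314)(646)/(2.868 − 5.93×0.03969) = 318.49/2.6326 = 120.98 bar
a n²/V² = (2.345)(5.93)²/(2.868)² = 10.025 bar
P = 120.98 − 10.025 = 111.0 bar

P ≈ 111.0 bar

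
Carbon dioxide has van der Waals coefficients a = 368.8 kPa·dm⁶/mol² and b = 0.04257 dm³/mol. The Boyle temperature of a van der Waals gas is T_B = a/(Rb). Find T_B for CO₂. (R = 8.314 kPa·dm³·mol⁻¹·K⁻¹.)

For a van der Waals gas the second virial coefficient B₂ = b − a/(RT) vanishes at T_B = a/(Rb).
T_B = 368.8/(8.314×0.04257) = 368.8/0.35393 = 1042 K

T_B ≈ 1042 K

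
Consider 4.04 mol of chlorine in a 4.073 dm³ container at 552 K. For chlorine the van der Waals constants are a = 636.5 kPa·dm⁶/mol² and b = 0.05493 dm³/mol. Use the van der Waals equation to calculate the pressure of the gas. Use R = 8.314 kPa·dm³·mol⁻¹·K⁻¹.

P = nRT/(V − nb) − a n²/V²
nRT/(V − nb) = (4.04)(8.314)(552)/(4.073 − 4.04×0.05493) = 18541/3.8511 = 4814.5 kPa
a n²/V² = (636.5)(4.04)²/(4.073)² = 626.23 kPa
P = 4814.5 − 626.23 = 4188 kPa

P ≈ 4188 kPa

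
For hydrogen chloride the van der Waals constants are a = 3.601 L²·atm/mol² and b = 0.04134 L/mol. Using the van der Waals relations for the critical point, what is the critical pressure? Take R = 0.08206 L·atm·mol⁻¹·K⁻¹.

P_c ≈ 78.04 atm

For a van der Waals gas, P_c = a/(27b²).
P_c = 3.601/(27×(0.04134)²) = 3.601/0.046143 = 78.04 atm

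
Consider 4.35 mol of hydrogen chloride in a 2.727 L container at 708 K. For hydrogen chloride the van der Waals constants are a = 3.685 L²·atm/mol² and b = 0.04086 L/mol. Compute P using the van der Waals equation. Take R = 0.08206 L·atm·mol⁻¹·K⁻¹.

P = nRT/(V − nb) − a n²/V²
nRT/(V − nb) = (4.35)(0.08206)(708)/(2.727 − 4.35×0.04086) = 252.73/2.5493 = 99.137 atm
a n²/V² = (3.685)(4.35)²/(2.727)² = 9.3766 atm
P = 99.137 − 9.3766 = 89.76 atm

P ≈ 89.76 atm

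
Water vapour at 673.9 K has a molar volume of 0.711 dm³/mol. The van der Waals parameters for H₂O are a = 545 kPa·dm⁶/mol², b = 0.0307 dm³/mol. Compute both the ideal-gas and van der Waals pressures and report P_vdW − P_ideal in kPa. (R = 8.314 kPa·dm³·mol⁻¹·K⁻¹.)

ΔP ≈ -722.5 kPa

Ideal: P_ideal = RT/V_m = (8.314)(673.9)/0.711 = 7880.18 kPa
vdW: P = RT/(V_m − b) − a/V_m² = 5602.80/0.680300 − 545/0.505521 = 8235.78 − 1078.10 = 7157.68 kPa
ΔP = 7157.68 − 7880.18 = -722.5 kPa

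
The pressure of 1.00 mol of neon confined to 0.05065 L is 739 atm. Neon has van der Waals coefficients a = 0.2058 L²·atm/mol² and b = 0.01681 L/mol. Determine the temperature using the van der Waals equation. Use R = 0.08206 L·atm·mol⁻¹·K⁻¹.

T = (P + a n²/V²)(V − nb)/(nR)
P + a n²/V² = 739 + (0.2058)(1.00)²/(0.05065)² = 819.22 atm
V − nb = 0.05065 − (1.00)(0.01681) = 0.033840 L
T = (819.22)(0.033840)/((1.00)(0.08206)) = 337.8 K

T ≈ 337.8 K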